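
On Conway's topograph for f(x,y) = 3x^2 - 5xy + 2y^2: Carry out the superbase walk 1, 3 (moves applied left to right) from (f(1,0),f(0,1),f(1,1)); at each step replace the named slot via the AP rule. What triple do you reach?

start (3,2,0) = (f(1,0),f(0,1),f(1,1))
replace slot 1: 2·(2+0) − 3 = 1 → (1,2,0)
replace slot 3: 2·(1+2) − 0 = 6 → (1,2,6)

1,2,6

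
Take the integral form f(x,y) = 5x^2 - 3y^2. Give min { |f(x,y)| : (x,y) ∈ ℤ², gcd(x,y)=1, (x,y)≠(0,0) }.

descent: ρ → (-3,6,2)  [lands on river]
river: ρ → (2,6,-3)
closes: descent 1, river 2
min |a| on river = 2

2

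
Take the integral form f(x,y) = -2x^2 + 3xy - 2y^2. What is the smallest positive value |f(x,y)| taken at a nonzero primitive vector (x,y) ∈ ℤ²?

translate: b→1 (≡-3 mod 4), so (2,-3,2)→(2,1,1)
flip: (2,1,1)→(1,-1,2)
translate: b→1 (≡-1 mod 2), so (1,-1,2)→(1,1,2)
reduced (well bottom): (1,1,2) with a≤c, −a<b≤a
well minimum |f| = |-1| = 1 (negative-definite)

1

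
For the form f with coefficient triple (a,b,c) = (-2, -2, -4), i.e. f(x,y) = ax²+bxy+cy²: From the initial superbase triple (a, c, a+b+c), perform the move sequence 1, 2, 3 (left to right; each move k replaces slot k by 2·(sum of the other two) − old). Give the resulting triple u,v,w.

start (-2,-4,-8) = (f(1,0),f(0,1),f(1,1))
replace slot 1: 2·((-4)+(-8)) − (-2) = -22 → (-22,-4,-8)
replace slot 2: 2·((-22)+(-8)) − (-4) = -56 → (-22,-56,-8)
replace slot 3: 2·((-22)+(-56)) − (-8) = -148 → (-22,-56,-148)

-22,-56,-148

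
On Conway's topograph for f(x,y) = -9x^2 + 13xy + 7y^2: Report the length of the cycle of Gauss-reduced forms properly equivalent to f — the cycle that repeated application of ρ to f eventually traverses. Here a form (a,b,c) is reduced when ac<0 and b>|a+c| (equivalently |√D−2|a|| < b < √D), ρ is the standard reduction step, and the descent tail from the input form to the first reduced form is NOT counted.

D = 421, ⌊√D⌋ = 20
river: ρ → (7,15,-7)
river: ρ → (-7,13,9)
river: ρ → (9,5,-11)
river: ρ → (-11,17,3)
river: ρ → (3,19,-5)
river: ρ → (-5,11,15)
river: ρ → (15,19,-1)
river: ρ → (-1,19,15)
river: ρ → (15,11,-5)
river: ρ → (-5,19,3)
river: ρ → (3,17,-11)
river: ρ → (-11,5,9)
river: ρ → (9,13,-7)
river: ρ → (-7,15,7)
river: ρ → (7,13,-9)
river: ρ → (-9,5,11)
river: ρ → (11,17,-3)
river: ρ → (-3,19,5)
river: ρ → (5,11,-15)
river: ρ → (-15,19,1)
river: ρ → (1,19,-15)
river: ρ → (-15,11,5)
river: ρ → (5,19,-3)
river: ρ → (-3,17,11)
river: ρ → (11,5,-9)
river: ρ → (-9,13,7)
ρ-cycle length = 26 (tail of 0 descent steps not counted)

26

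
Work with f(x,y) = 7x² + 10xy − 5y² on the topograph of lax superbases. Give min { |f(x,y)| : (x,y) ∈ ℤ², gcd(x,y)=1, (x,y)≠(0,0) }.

river: ρ → (-5,10,7)
river: ρ → (7,4,-8)
river: ρ → (-8,12,3)
river: ρ → (3,12,-8)
river: ρ → (-8,4,7)
river: ρ → (7,10,-5)
closes: descent 0, river 6
min |a| on river = 3

3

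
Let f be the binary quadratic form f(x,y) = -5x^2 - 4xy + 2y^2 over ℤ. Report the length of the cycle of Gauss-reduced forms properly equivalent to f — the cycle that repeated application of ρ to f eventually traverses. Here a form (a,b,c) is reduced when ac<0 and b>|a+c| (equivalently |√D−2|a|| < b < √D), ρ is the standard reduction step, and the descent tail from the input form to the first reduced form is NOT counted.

D = 56, ⌊√D⌋ = 7
descent: ρ → (2,4,-5)  [lands on river]
river: ρ → (-5,6,1)
river: ρ → (1,6,-5)
river: ρ → (-5,4,2)
ρ-cycle length = 4 (tail of 1 descent step not counted)

4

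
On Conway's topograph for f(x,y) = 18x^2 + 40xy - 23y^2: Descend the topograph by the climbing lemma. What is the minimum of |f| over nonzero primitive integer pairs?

river: ρ → (-23,52,6)
river: ρ → (6,56,-5)
river: ρ → (-5,54,17)
river: ρ → (17,48,-14)
river: ρ → (-14,36,35)
river: ρ → (35,34,-15)
river: ρ → (-15,56,2)
river: ρ → (2,56,-15)
river: ρ → (-15,34,35)
river: ρ → (35,36,-14)
river: ρ → (-14,48,17)
river: ρ → (17,54,-5)
river: ρ → (-5,56,6)
river: ρ → (6,52,-23)
river: ρ → (-23,40,18)
river: ρ → (18,32,-31)
river: ρ → (-31,30,19)
river: ρ → (19,46,-15)
river: ρ → (-15,44,22)
river: ρ → (22,44,-15)
river: ρ → (-15,46,19)
river: ρ → (19,30,-31)
river: ρ → (-31,32,18)
river: ρ → (18,40,-23)
closes: descent 0, river 24
min |a| on river = 2

2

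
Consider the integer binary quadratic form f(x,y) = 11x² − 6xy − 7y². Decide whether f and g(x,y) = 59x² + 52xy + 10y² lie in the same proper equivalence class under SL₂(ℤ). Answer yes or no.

D₁ = 344, D₂ = 344
river cycle of f (length 10): (-7, 6, 11), (11, 16, -2), (-2, 16, 11), (11, 6, -7), (-7, 8, 10), (10, 12, -5), (-5, 18, 1), (1, 18, -5), (-5, 12, 10), (10, 8, -7)
river cycle of g (length 10): (10, 8, -7), (-7, 6, 11), (11, 16, -2), (-2, 16, 11), (11, 6, -7), (-7, 8, 10), (10, 12, -5), (-5, 18, 1), (1, 18, -5), (-5, 12, 10)
cycles coincide ⇒ equivalent

yes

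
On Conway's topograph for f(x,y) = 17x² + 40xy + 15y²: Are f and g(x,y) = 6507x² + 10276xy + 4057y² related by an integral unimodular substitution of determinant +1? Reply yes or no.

D₁ = 580, D₂ = 580
river cycle of f (length 6): (15, 20, -3), (-3, 22, 8), (8, 10, -15), (-15, 20, 3), (3, 22, -8), (-8, 10, 15)
river cycle of g (length 6): (-8, 10, 15), (15, 20, -3), (-3, 22, 8), (8, 10, -15), (-15, 20, 3), (3, 22, -8)
cycles coincide ⇒ equivalent

yes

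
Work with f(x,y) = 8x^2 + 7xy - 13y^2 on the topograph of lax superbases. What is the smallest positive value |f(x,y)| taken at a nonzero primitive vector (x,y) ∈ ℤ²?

river: ρ → (-13,19,2)
river: ρ → (2,21,-3)
river: ρ → (-3,21,2)
river: ρ → (2,19,-13)
river: ρ → (-13,7,8)
river: ρ → (8,9,-12)
river: ρ → (-12,15,5)
river: ρ → (5,15,-12)
river: ρ → (-12,9,8)
river: ρ → (8,7,-13)
closes: descent 0, river 10
min |a| on river = 2

2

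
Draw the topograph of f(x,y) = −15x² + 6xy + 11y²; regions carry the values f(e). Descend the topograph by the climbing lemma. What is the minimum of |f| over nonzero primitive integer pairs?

river: ρ → (11,16,-10)
river: ρ → (-10,24,3)
river: ρ → (3,24,-10)
river: ρ → (-10,16,11)
river: ρ → (11,6,-15)
river: ρ → (-15,24,2)
river: ρ → (2,24,-15)
river: ρ → (-15,6,11)
closes: descent 0, river 8
min |a| on river = 2

2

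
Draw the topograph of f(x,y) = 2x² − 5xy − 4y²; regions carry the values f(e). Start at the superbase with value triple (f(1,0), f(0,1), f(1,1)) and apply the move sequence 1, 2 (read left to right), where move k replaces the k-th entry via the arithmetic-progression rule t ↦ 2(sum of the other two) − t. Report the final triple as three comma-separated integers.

start (2,-4,-7) = (f(1,0),f(0,1),f(1,1))
replace slot 1: 2·((-4)+(-7)) − 2 = -24 → (-24,-4,-7)
replace slot 2: 2·((-24)+(-7)) − (-4) = -58 → (-24,-58,-7)

-24,-58,-7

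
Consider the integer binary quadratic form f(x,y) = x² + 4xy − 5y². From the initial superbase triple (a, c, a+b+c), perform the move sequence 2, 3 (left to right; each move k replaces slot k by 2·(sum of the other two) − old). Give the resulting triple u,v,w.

start (1,-5,0) = (f(1,0),f(0,1),f(1,1))
replace slot 2: 2·(1+0) − (-5) = 7 → (1,7,0)
replace slot 3: 2·(1+7) − 0 = 16 → (1,7,16)

1,7,16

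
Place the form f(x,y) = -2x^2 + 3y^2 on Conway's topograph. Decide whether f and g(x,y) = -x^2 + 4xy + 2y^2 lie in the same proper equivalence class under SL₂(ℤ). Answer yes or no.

D₁ = 24, D₂ = 24
river cycle of f (length 2): (-2, 4, 1), (1, 4, -2)
river cycle of g (length 2): (2, 4, -1), (-1, 4, 2)
cycles differ ⇒ inequivalent

no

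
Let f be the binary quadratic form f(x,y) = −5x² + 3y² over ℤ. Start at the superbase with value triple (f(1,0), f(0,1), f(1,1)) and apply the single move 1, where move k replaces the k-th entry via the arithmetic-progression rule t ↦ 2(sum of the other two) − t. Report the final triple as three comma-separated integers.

start (-5,3,-2) = (f(1,0),f(0,1),f(1,1))
replace slot 1: 2·(3+(-2)) − (-5) = 7 → (7,3,-2)

7,3,-2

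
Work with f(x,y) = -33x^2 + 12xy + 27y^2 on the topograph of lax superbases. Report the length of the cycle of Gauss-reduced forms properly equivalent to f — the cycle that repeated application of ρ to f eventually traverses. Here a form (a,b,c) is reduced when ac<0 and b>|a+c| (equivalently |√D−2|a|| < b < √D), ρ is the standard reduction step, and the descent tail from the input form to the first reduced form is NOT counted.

D = 3708, ⌊√D⌋ = 60
river: ρ → (27,42,-18)
river: ρ → (-18,30,39)
river: ρ → (39,48,-9)
river: ρ → (-9,60,3)
river: ρ → (3,60,-9)
river: ρ → (-9,48,39)
river: ρ → (39,30,-18)
river: ρ → (-18,42,27)
river: ρ → (27,12,-33)
river: ρ → (-33,54,6)
river: ρ → (6,54,-33)
river: ρ → (-33,12,27)
ρ-cycle length = 12 (tail of 0 descent steps not counted)

12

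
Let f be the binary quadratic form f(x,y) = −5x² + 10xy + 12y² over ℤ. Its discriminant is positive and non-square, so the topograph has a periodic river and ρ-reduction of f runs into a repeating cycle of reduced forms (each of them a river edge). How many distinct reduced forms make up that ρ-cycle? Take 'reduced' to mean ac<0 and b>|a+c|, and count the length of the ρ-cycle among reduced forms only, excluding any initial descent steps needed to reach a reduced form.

D = 340, ⌊√D⌋ = 18
river: ρ → (12,14,-3)
river: ρ → (-3,16,7)
river: ρ → (7,12,-7)
river: ρ → (-7,16,3)
river: ρ → (3,14,-12)
river: ρ → (-12,10,5)
river: ρ → (5,10,-12)
river: ρ → (-12,14,3)
river: ρ → (3,16,-7)
river: ρ → (-7,12,7)
river: ρ → (7,16,-3)
river: ρ → (-3,14,12)
river: ρ → (12,10,-5)
river: ρ → (-5,10,12)
ρ-cycle length = 14 (tail of 0 descent steps not counted)

14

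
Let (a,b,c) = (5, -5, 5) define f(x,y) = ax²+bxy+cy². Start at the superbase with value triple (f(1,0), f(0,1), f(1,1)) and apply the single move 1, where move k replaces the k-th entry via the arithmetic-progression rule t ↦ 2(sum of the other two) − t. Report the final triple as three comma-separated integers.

start (5,5,5) = (f(1,0),f(0,1),f(1,1))
replace slot 1: 2·(5+5) − 5 = 15 → (15,5,5)

15,5,5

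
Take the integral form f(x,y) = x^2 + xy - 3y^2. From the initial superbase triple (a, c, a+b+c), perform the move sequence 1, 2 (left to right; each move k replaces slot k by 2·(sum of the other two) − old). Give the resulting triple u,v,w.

start (1,-3,-1) = (f(1,0),f(0,1),f(1,1))
replace slot 1: 2·((-3)+(-1)) − 1 = -9 → (-9,-3,-1)
replace slot 2: 2·((-9)+(-1)) − (-3) = -17 → (-9,-17,-1)

-9,-17,-1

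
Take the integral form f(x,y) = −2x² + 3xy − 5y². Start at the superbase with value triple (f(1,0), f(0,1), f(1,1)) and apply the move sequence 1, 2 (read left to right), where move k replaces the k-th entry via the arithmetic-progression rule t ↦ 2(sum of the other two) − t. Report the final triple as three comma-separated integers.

start (-2,-5,-4) = (f(1,0),f(0,1),f(1,1))
replace slot 1: 2·((-5)+(-4)) − (-2) = -16 → (-16,-5,-4)
replace slot 2: 2·((-16)+(-4)) − (-5) = -35 → (-16,-35,-4)

-16,-35,-4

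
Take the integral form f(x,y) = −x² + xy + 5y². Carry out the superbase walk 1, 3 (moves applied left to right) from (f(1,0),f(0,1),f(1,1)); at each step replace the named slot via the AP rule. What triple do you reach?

start (-1,5,5) = (f(1,0),f(0,1),f(1,1))
replace slot 1: 2·(5+5) − (-1) = 21 → (21,5,5)
replace slot 3: 2·(21+5) − 5 = 47 → (21,5,47)

21,5,47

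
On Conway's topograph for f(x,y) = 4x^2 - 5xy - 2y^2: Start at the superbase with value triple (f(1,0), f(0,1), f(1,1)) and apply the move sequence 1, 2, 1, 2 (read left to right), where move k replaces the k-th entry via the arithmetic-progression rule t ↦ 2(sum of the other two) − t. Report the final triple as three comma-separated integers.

start (4,-2,-3) = (f(1,0),f(0,1),f(1,1))
replace slot 1: 2·((-2)+(-3)) − 4 = -14 → (-14,-2,-3)
replace slot 2: 2·((-14)+(-3)) − (-2) = -32 → (-14,-32,-3)
replace slot 1: 2·((-32)+(-3)) − (-14) = -56 → (-56,-32,-3)
replace slot 2: 2·((-56)+(-3)) − (-32) = -86 → (-56,-86,-3)

-56,-86,-3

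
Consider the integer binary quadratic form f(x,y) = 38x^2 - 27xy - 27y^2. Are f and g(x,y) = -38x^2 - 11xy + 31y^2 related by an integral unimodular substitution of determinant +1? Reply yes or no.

D₁ = 4833, D₂ = 4833
river cycle of f (length 56): (-27, 27, 38), (38, 49, -16), (-16, 47, 41), (41, 35, -22), (-22, 53, 23), (23, 39, -36), (-36, 33, 26), (26, 19, -43), (-43, 67, 2), (2, 69, -9), … (46 more)
river cycle of g (length 56): (31, 11, -38), (-38, 65, 4), (4, 63, -54), (-54, 45, 13), (13, 59, -26), (-26, 45, 27), (27, 63, -8), (-8, 65, 19), (19, 49, -32), (-32, 15, 36), … (46 more)
cycles differ ⇒ inequivalent

no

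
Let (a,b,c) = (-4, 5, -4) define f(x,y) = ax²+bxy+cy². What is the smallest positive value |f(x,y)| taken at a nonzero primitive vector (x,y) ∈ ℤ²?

translate: b→3 (≡-5 mod 8), so (4,-5,4)→(4,3,3)
flip: (4,3,3)→(3,-3,4)
translate: b→3 (≡-3 mod 6), so (3,-3,4)→(3,3,4)
reduced (well bottom): (3,3,4) with a≤c, −a<b≤a
well minimum |f| = |-3| = 3 (negative-definite)

3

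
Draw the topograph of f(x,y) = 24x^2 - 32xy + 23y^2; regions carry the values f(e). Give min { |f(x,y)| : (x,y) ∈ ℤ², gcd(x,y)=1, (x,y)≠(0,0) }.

translate: b→16 (≡-32 mod 48), so (24,-32,23)→(24,16,15)
flip: (24,16,15)→(15,-16,24)
translate: b→14 (≡-16 mod 30), so (15,-16,24)→(15,14,23)
reduced (well bottom): (15,14,23) with a≤c, −a<b≤a
well minimum = a = 15

15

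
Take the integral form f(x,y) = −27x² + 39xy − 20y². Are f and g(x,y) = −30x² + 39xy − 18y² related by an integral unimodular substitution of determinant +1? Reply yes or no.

D₁ = -639, D₂ = -639
f is negative-definite; reduce −f:
−f: translate: b→15 (≡-39 mod 54), so (27,-39,20)→(27,15,8)
−f: flip: (27,15,8)→(8,-15,27)
−f: translate: b→1 (≡-15 mod 16), so (8,-15,27)→(8,1,20)
−f: reduced (well bottom): (8,1,20) with a≤c, −a<b≤a
flip sign back: reduced form of f is (-8,-1,-20)
g is negative-definite; reduce −g:
−g: translate: b→21 (≡-39 mod 60), so (30,-39,18)→(30,21,9)
−g: flip: (30,21,9)→(9,-21,30)
−g: translate: b→-3 (≡-21 mod 18), so (9,-21,30)→(9,-3,18)
−g: reduced (well bottom): (9,-3,18) with a≤c, −a<b≤a
flip sign back: reduced form of g is (-9,3,-18)
reduced forms (-8, -1, -20) vs (-9, 3, -18) ⇒ inequivalent

no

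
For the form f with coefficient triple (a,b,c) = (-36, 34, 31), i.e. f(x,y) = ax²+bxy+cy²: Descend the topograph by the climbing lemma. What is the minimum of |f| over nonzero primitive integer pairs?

river: ρ → (31,28,-39)
river: ρ → (-39,50,20)
river: ρ → (20,70,-9)
river: ρ → (-9,74,4)
river: ρ → (4,70,-45)
river: ρ → (-45,20,29)
river: ρ → (29,38,-36)
river: ρ → (-36,34,31)
closes: descent 0, river 8
min |a| on river = 4

4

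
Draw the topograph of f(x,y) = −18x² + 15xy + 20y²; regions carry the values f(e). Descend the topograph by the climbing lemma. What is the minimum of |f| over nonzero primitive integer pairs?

river: ρ → (20,25,-13)
river: ρ → (-13,27,18)
river: ρ → (18,9,-22)
river: ρ → (-22,35,5)
river: ρ → (5,35,-22)
river: ρ → (-22,9,18)
river: ρ → (18,27,-13)
river: ρ → (-13,25,20)
river: ρ → (20,15,-18)
river: ρ → (-18,21,17)
river: ρ → (17,13,-22)
river: ρ → (-22,31,8)
river: ρ → (8,33,-18)
river: ρ → (-18,39,2)
river: ρ → (2,37,-37)
river: ρ → (-37,37,2)
river: ρ → (2,39,-18)
river: ρ → (-18,33,8)
river: ρ → (8,31,-22)
river: ρ → (-22,13,17)
river: ρ → (17,21,-18)
river: ρ → (-18,15,20)
closes: descent 0, river 22
min |a| on river = 2

2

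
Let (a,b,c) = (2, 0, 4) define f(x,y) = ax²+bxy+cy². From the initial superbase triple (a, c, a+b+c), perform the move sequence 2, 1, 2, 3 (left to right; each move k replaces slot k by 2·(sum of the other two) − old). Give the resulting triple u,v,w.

start (2,4,6) = (f(1,0),f(0,1),f(1,1))
replace slot 2: 2·(2+6) − 4 = 12 → (2,12,6)
replace slot 1: 2·(12+6) − 2 = 34 → (34,12,6)
replace slot 2: 2·(34+6) − 12 = 68 → (34,68,6)
replace slot 3: 2·(34+68) − 6 = 198 → (34,68,198)

34,68,198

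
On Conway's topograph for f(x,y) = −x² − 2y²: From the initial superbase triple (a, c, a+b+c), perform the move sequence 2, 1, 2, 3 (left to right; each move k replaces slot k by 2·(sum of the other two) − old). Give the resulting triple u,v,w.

start (-1,-2,-3) = (f(1,0),f(0,1),f(1,1))
replace slot 2: 2·((-1)+(-3)) − (-2) = -6 → (-1,-6,-3)
replace slot 1: 2·((-6)+(-3)) − (-1) = -17 → (-17,-6,-3)
replace slot 2: 2·((-17)+(-3)) − (-6) = -34 → (-17,-34,-3)
replace slot 3: 2·((-17)+(-34)) − (-3) = -99 → (-17,-34,-99)

-17,-34,-99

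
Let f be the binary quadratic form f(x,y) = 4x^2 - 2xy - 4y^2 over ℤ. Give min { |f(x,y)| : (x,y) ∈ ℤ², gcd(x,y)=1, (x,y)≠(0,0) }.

descent: ρ → (-4,2,4)  [lands on river]
river: ρ → (4,6,-2)
river: ρ → (-2,6,4)
river: ρ → (4,2,-4)
river: ρ → (-4,6,2)
river: ρ → (2,6,-4)
closes: descent 1, river 6
min |a| on river = 2

2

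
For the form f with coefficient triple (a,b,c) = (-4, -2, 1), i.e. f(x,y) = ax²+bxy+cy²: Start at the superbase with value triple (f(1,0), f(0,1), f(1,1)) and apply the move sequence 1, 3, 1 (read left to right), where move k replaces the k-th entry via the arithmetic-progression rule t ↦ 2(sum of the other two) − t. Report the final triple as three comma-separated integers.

start (-4,1,-5) = (f(1,0),f(0,1),f(1,1))
replace slot 1: 2·(1+(-5)) − (-4) = -4 → (-4,1,-5)
replace slot 3: 2·((-4)+1) − (-5) = -1 → (-4,1,-1)
replace slot 1: 2·(1+(-1)) − (-4) = 4 → (4,1,-1)

4,1,-1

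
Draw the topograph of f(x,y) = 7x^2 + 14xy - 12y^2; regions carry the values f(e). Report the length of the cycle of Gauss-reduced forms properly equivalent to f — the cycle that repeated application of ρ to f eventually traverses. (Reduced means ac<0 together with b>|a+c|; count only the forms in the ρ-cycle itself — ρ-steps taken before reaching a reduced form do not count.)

D = 532, ⌊√D⌋ = 23
river: ρ → (-12,10,9)
river: ρ → (9,8,-13)
river: ρ → (-13,18,4)
river: ρ → (4,22,-3)
river: ρ → (-3,20,11)
river: ρ → (11,2,-12)
river: ρ → (-12,22,1)
river: ρ → (1,22,-12)
river: ρ → (-12,2,11)
river: ρ → (11,20,-3)
river: ρ → (-3,22,4)
river: ρ → (4,18,-13)
river: ρ → (-13,8,9)
river: ρ → (9,10,-12)
river: ρ → (-12,14,7)
river: ρ → (7,14,-12)
ρ-cycle length = 16 (tail of 0 descent steps not counted)

16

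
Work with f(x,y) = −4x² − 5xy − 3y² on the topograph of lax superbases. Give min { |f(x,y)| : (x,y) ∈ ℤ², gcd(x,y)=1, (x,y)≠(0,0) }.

translate: b→-3 (≡5 mod 8), so (4,5,3)→(4,-3,2)
flip: (4,-3,2)→(2,3,4)
translate: b→-1 (≡3 mod 4), so (2,3,4)→(2,-1,3)
reduced (well bottom): (2,-1,3) with a≤c, −a<b≤a
well minimum |f| = |-2| = 2 (negative-definite)

2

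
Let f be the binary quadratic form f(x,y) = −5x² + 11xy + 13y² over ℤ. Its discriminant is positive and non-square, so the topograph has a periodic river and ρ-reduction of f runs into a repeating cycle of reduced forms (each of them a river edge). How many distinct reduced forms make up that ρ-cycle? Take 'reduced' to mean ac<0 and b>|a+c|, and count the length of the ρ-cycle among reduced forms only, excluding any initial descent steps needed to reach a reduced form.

D = 381, ⌊√D⌋ = 19
river: ρ → (13,15,-3)
river: ρ → (-3,15,13)
river: ρ → (13,11,-5)
river: ρ → (-5,19,1)
river: ρ → (1,19,-5)
river: ρ → (-5,11,13)
ρ-cycle length = 6 (tail of 0 descent steps not counted)

6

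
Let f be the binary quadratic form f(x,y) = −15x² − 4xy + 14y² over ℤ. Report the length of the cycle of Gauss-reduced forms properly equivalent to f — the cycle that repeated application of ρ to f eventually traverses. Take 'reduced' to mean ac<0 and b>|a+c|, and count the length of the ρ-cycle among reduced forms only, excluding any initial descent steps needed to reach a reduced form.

D = 856, ⌊√D⌋ = 29
descent: ρ → (14,4,-15)  [lands on river]
river: ρ → (-15,26,3)
river: ρ → (3,28,-6)
river: ρ → (-6,20,19)
river: ρ → (19,18,-7)
river: ρ → (-7,24,10)
river: ρ → (10,16,-15)
river: ρ → (-15,14,11)
river: ρ → (11,8,-18)
river: ρ → (-18,28,1)
river: ρ → (1,28,-18)
river: ρ → (-18,8,11)
river: ρ → (11,14,-15)
river: ρ → (-15,16,10)
river: ρ → (10,24,-7)
river: ρ → (-7,18,19)
river: ρ → (19,20,-6)
river: ρ → (-6,28,3)
river: ρ → (3,26,-15)
river: ρ → (-15,4,14)
river: ρ → (14,24,-5)
river: ρ → (-5,26,9)
river: ρ → (9,28,-2)
river: ρ → (-2,28,9)
river: ρ → (9,26,-5)
river: ρ → (-5,24,14)
ρ-cycle length = 26 (tail of 1 descent step not counted)

26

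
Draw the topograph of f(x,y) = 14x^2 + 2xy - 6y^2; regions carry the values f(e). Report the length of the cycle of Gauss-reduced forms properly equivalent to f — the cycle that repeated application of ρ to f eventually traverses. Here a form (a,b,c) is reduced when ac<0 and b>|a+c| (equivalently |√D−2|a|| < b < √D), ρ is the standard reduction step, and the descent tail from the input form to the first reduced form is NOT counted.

D = 340, ⌊√D⌋ = 18
descent: ρ → (-6,10,10)  [lands on river]
river: ρ → (10,10,-6)
river: ρ → (-6,14,6)
river: ρ → (6,10,-10)
river: ρ → (-10,10,6)
river: ρ → (6,14,-6)
ρ-cycle length = 6 (tail of 1 descent step not counted)

6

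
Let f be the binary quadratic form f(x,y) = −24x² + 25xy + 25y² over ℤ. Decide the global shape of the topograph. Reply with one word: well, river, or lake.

D = b²−4ac = 25² − 4·(-24)·25 = 3025
D = 55² is a perfect square ⇒ form factors over ℤ ⇒ lakes

lake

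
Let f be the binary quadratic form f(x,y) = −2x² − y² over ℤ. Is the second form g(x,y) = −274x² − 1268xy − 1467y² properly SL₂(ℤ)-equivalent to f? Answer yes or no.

D₁ = -8, D₂ = -8
f is negative-definite; reduce −f:
−f: flip: (2,0,1)→(1,0,2)
−f: reduced (well bottom): (1,0,2) with a≤c, −a<b≤a
flip sign back: reduced form of f is (-1,0,-2)
g is negative-definite; reduce −g:
−g: translate: b→172 (≡1268 mod 548), so (274,1268,1467)→(274,172,27)
−g: flip: (274,172,27)→(27,-172,274)
−g: translate: b→-10 (≡-172 mod 54), so (27,-172,274)→(27,-10,1)
−g: flip: (27,-10,1)→(1,10,27)
−g: translate: b→0 (≡10 mod 2), so (1,10,27)→(1,0,2)
−g: reduced (well bottom): (1,0,2) with a≤c, −a<b≤a
flip sign back: reduced form of g is (-1,0,-2)
reduced forms (-1, 0, -2) vs (-1, 0, -2) ⇒ equivalent

yes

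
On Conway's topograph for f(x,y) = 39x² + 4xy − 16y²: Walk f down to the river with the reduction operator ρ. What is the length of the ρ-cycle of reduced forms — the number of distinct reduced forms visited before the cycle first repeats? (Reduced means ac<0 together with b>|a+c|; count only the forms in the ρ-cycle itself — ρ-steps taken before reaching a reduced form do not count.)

D = 2512, ⌊√D⌋ = 50
descent: ρ → (-16,28,27)  [lands on river]
river: ρ → (27,26,-17)
river: ρ → (-17,42,11)
river: ρ → (11,46,-9)
river: ρ → (-9,44,16)
river: ρ → (16,20,-33)
river: ρ → (-33,46,3)
river: ρ → (3,50,-1)
river: ρ → (-1,50,3)
river: ρ → (3,46,-33)
river: ρ → (-33,20,16)
river: ρ → (16,44,-9)
river: ρ → (-9,46,11)
river: ρ → (11,42,-17)
river: ρ → (-17,26,27)
river: ρ → (27,28,-16)
river: ρ → (-16,36,19)
river: ρ → (19,40,-12)
river: ρ → (-12,32,31)
river: ρ → (31,30,-13)
river: ρ → (-13,48,4)
river: ρ → (4,48,-13)
river: ρ → (-13,30,31)
river: ρ → (31,32,-12)
river: ρ → (-12,40,19)
river: ρ → (19,36,-16)
ρ-cycle length = 26 (tail of 1 descent step not counted)

26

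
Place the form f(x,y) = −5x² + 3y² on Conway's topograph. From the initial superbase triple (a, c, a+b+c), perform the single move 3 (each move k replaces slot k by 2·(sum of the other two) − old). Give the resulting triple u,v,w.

start (-5,3,-2) = (f(1,0),f(0,1),f(1,1))
replace slot 3: 2·((-5)+3) − (-2) = -2 → (-5,3,-2)

-5,3,-2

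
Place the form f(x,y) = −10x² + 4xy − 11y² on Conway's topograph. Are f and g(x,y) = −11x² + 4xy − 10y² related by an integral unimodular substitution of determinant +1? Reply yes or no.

D₁ = -424, D₂ = -424
f is negative-definite; reduce −f:
−f: reduced (well bottom): (10,-4,11) with a≤c, −a<b≤a
flip sign back: reduced form of f is (-10,4,-11)
g is negative-definite; reduce −g:
−g: flip: (11,-4,10)→(10,4,11)
−g: reduced (well bottom): (10,4,11) with a≤c, −a<b≤a
flip sign back: reduced form of g is (-10,-4,-11)
reduced forms (-10, 4, -11) vs (-10, -4, -11) ⇒ inequivalent

no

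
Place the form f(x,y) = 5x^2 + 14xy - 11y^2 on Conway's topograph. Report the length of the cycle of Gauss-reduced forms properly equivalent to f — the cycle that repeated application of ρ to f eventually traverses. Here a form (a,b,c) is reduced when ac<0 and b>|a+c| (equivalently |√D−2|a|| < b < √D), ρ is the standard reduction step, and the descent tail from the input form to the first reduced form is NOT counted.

D = 416, ⌊√D⌋ = 20
river: ρ → (-11,8,8)
river: ρ → (8,8,-11)
river: ρ → (-11,14,5)
river: ρ → (5,16,-8)
river: ρ → (-8,16,5)
river: ρ → (5,14,-11)
ρ-cycle length = 6 (tail of 0 descent steps not counted)

6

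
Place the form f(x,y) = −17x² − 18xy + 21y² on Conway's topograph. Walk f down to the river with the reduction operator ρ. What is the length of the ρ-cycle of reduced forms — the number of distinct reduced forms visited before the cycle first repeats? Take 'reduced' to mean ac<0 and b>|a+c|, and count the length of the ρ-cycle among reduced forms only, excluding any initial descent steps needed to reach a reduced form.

D = 1752, ⌊√D⌋ = 41
descent: ρ → (21,18,-17)  [lands on river]
river: ρ → (-17,16,22)
river: ρ → (22,28,-11)
river: ρ → (-11,38,7)
river: ρ → (7,32,-26)
river: ρ → (-26,20,13)
river: ρ → (13,32,-14)
river: ρ → (-14,24,21)
ρ-cycle length = 8 (tail of 1 descent step not counted)

8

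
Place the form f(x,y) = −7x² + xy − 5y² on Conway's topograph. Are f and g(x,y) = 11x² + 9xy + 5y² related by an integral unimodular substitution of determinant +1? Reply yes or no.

D₁ = -139, D₂ = -139
f is negative-definite; reduce −f:
−f: flip: (7,-1,5)→(5,1,7)
−f: reduced (well bottom): (5,1,7) with a≤c, −a<b≤a
flip sign back: reduced form of f is (-5,-1,-7)
g: flip: (11,9,5)→(5,-9,11)
g: translate: b→1 (≡-9 mod 10), so (5,-9,11)→(5,1,7)
g: reduced (well bottom): (5,1,7) with a≤c, −a<b≤a
reduced forms (-5, -1, -7) vs (5, 1, 7) ⇒ inequivalent

no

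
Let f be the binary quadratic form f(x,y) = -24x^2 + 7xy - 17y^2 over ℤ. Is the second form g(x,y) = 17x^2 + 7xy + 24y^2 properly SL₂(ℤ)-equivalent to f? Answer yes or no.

D₁ = -1583, D₂ = -1583
f is negative-definite; reduce −f:
−f: flip: (24,-7,17)→(17,7,24)
−f: reduced (well bottom): (17,7,24) with a≤c, −a<b≤a
flip sign back: reduced form of f is (-17,-7,-24)
g: reduced (well bottom): (17,7,24) with a≤c, −a<b≤a
reduced forms (-17, -7, -24) vs (17, 7, 24) ⇒ inequivalent

no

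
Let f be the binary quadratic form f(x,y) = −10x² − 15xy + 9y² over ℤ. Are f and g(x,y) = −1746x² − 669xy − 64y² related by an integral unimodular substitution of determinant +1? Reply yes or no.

D₁ = 585, D₂ = 585
river cycle of f (length 12): (9, 15, -10), (-10, 5, 14), (14, 23, -1), (-1, 23, 14), (14, 5, -10), (-10, 15, 9), (9, 21, -4), (-4, 19, 14), (14, 9, -9), (-9, 9, 14), … (2 more)
river cycle of g (length 12): (-1, 23, 14), (14, 5, -10), (-10, 15, 9), (9, 21, -4), (-4, 19, 14), (14, 9, -9), (-9, 9, 14), (14, 19, -4), (-4, 21, 9), (9, 15, -10), … (2 more)
cycles coincide ⇒ equivalent

yes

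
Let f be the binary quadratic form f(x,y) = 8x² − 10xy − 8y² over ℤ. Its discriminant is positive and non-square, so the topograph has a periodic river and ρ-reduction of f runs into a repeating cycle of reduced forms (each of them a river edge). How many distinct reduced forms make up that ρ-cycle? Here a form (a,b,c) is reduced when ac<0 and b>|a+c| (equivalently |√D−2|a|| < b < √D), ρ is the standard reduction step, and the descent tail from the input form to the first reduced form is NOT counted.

D = 356, ⌊√D⌋ = 18
descent: ρ → (-8,10,8)  [lands on river]
river: ρ → (8,6,-10)
river: ρ → (-10,14,4)
river: ρ → (4,18,-2)
river: ρ → (-2,18,4)
river: ρ → (4,14,-10)
river: ρ → (-10,6,8)
river: ρ → (8,10,-8)
river: ρ → (-8,6,10)
river: ρ → (10,14,-4)
river: ρ → (-4,18,2)
river: ρ → (2,18,-4)
river: ρ → (-4,14,10)
river: ρ → (10,6,-8)
ρ-cycle length = 14 (tail of 1 descent step not counted)

14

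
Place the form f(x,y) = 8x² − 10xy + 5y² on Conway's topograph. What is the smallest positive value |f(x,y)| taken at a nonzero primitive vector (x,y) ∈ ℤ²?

translate: b→6 (≡-10 mod 16), so (8,-10,5)→(8,6,3)
flip: (8,6,3)→(3,-6,8)
translate: b→0 (≡-6 mod 6), so (3,-6,8)→(3,0,5)
reduced (well bottom): (3,0,5) with a≤c, −a<b≤a
well minimum = a = 3

3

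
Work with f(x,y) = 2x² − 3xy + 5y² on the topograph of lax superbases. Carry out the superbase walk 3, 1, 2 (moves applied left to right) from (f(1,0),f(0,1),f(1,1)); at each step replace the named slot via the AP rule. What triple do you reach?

start (2,5,4) = (f(1,0),f(0,1),f(1,1))
replace slot 3: 2·(2+5) − 4 = 10 → (2,5,10)
replace slot 1: 2·(5+10) − 2 = 28 → (28,5,10)
replace slot 2: 2·(28+10) − 5 = 71 → (28,71,10)

28,71,10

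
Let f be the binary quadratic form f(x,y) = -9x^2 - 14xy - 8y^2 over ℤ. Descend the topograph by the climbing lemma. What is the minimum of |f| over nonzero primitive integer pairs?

translate: b→-4 (≡14 mod 18), so (9,14,8)→(9,-4,3)
flip: (9,-4,3)→(3,4,9)
translate: b→-2 (≡4 mod 6), so (3,4,9)→(3,-2,8)
reduced (well bottom): (3,-2,8) with a≤c, −a<b≤a
well minimum |f| = |-3| = 3 (negative-definite)

3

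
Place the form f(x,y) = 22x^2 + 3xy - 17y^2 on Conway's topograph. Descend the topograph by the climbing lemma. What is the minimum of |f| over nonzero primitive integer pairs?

descent: ρ → (-17,31,8)  [lands on river]
river: ρ → (8,33,-13)
river: ρ → (-13,19,22)
river: ρ → (22,25,-10)
river: ρ → (-10,35,7)
river: ρ → (7,35,-10)
river: ρ → (-10,25,22)
river: ρ → (22,19,-13)
river: ρ → (-13,33,8)
river: ρ → (8,31,-17)
river: ρ → (-17,37,2)
river: ρ → (2,35,-35)
river: ρ → (-35,35,2)
river: ρ → (2,37,-17)
closes: descent 1, river 14
min |a| on river = 2

2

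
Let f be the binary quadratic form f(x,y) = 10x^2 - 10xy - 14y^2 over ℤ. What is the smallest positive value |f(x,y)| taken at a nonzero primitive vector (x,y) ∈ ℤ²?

descent: ρ → (-14,10,10)  [lands on river]
river: ρ → (10,10,-14)
river: ρ → (-14,18,6)
river: ρ → (6,18,-14)
closes: descent 1, river 4
min |a| on river = 6

6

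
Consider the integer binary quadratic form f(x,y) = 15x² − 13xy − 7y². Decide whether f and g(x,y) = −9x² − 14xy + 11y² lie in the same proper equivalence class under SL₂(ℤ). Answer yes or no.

D₁ = 589, D₂ = 592
discriminants differ ⇒ not SL₂(ℤ)-equivalent

no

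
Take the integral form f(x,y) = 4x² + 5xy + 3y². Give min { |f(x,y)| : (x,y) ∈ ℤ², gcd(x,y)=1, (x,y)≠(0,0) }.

translate: b→-3 (≡5 mod 8), so (4,5,3)→(4,-3,2)
flip: (4,-3,2)→(2,3,4)
translate: b→-1 (≡3 mod 4), so (2,3,4)→(2,-1,3)
reduced (well bottom): (2,-1,3) with a≤c, −a<b≤a
well minimum = a = 2

2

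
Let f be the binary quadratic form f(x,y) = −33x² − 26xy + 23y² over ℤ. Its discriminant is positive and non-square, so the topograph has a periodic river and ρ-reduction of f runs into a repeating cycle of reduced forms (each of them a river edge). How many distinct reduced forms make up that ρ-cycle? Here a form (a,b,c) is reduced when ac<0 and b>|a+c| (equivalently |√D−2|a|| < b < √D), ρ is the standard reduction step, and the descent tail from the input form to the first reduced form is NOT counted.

D = 3712, ⌊√D⌋ = 60
descent: ρ → (23,26,-33)  [lands on river]
river: ρ → (-33,40,16)
river: ρ → (16,56,-9)
river: ρ → (-9,52,28)
river: ρ → (28,60,-1)
river: ρ → (-1,60,28)
river: ρ → (28,52,-9)
river: ρ → (-9,56,16)
river: ρ → (16,40,-33)
river: ρ → (-33,26,23)
river: ρ → (23,20,-36)
river: ρ → (-36,52,7)
river: ρ → (7,60,-4)
river: ρ → (-4,60,7)
river: ρ → (7,52,-36)
river: ρ → (-36,20,23)
ρ-cycle length = 16 (tail of 1 descent step not counted)

16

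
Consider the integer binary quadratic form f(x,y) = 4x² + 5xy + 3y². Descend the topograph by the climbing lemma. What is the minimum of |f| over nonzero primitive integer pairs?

translate: b→-3 (≡5 mod 8), so (4,5,3)→(4,-3,2)
flip: (4,-3,2)→(2,3,4)
translate: b→-1 (≡3 mod 4), so (2,3,4)→(2,-1,3)
reduced (well bottom): (2,-1,3) with a≤c, −a<b≤a
well minimum = a = 2

2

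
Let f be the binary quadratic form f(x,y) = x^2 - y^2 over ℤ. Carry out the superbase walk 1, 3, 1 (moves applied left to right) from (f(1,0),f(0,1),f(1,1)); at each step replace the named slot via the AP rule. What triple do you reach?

start (1,-1,0) = (f(1,0),f(0,1),f(1,1))
replace slot 1: 2·((-1)+0) − 1 = -3 → (-3,-1,0)
replace slot 3: 2·((-3)+(-1)) − 0 = -8 → (-3,-1,-8)
replace slot 1: 2·((-1)+(-8)) − (-3) = -15 → (-15,-1,-8)

-15,-1,-8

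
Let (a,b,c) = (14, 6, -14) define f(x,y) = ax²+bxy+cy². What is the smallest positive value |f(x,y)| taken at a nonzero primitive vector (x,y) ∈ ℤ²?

river: ρ → (-14,22,6)
river: ρ → (6,26,-6)
river: ρ → (-6,22,14)
river: ρ → (14,6,-14)
closes: descent 0, river 4
min |a| on river = 6

6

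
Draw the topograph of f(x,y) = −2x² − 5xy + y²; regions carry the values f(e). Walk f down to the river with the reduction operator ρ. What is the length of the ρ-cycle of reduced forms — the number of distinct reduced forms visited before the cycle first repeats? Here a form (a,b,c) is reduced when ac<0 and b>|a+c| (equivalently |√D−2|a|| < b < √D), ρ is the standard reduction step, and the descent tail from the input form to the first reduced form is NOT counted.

D = 33, ⌊√D⌋ = 5
descent: ρ → (1,5,-2)  [lands on river]
river: ρ → (-2,3,3)
river: ρ → (3,3,-2)
river: ρ → (-2,5,1)
ρ-cycle length = 4 (tail of 1 descent step not counted)

4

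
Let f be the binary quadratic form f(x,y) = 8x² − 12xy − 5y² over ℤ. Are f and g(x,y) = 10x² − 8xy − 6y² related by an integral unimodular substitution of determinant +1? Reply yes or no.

D₁ = 304, D₂ = 304
river cycle of f (length 12): (-5, 12, 8), (8, 4, -9), (-9, 14, 3), (3, 16, -4), (-4, 16, 3), (3, 14, -9), (-9, 4, 8), (8, 12, -5), (-5, 8, 12), (12, 16, -1), … (2 more)
river cycle of g (length 6): (-6, 8, 10), (10, 12, -4), (-4, 12, 10), (10, 8, -6), (-6, 16, 2), (2, 16, -6)
cycles differ ⇒ inequivalent

no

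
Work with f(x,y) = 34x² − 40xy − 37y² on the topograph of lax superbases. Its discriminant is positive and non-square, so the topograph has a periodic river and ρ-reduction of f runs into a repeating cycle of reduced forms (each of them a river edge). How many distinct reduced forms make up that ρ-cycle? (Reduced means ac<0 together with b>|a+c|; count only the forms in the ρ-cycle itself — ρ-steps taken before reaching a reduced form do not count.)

D = 6632, ⌊√D⌋ = 81
descent: ρ → (-37,40,34)  [lands on river]
river: ρ → (34,28,-43)
river: ρ → (-43,58,19)
river: ρ → (19,56,-46)
river: ρ → (-46,36,29)
river: ρ → (29,80,-2)
river: ρ → (-2,80,29)
river: ρ → (29,36,-46)
river: ρ → (-46,56,19)
river: ρ → (19,58,-43)
river: ρ → (-43,28,34)
river: ρ → (34,40,-37)
river: ρ → (-37,34,37)
river: ρ → (37,40,-34)
river: ρ → (-34,28,43)
river: ρ → (43,58,-19)
river: ρ → (-19,56,46)
river: ρ → (46,36,-29)
river: ρ → (-29,80,2)
river: ρ → (2,80,-29)
river: ρ → (-29,36,46)
river: ρ → (46,56,-19)
river: ρ → (-19,58,43)
river: ρ → (43,28,-34)
river: ρ → (-34,40,37)
river: ρ → (37,34,-37)
ρ-cycle length = 26 (tail of 1 descent step not counted)

26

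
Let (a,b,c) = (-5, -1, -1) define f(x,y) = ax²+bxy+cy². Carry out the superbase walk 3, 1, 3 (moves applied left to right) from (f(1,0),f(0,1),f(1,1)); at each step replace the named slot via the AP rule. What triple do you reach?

start (-5,-1,-7) = (f(1,0),f(0,1),f(1,1))
replace slot 3: 2·((-5)+(-1)) − (-7) = -5 → (-5,-1,-5)
replace slot 1: 2·((-1)+(-5)) − (-5) = -7 → (-7,-1,-5)
replace slot 3: 2·((-7)+(-1)) − (-5) = -11 → (-7,-1,-11)

-7,-1,-11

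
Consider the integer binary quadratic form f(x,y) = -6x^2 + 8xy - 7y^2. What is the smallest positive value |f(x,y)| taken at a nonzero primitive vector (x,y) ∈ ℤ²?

translate: b→4 (≡-8 mod 12), so (6,-8,7)→(6,4,5)
flip: (6,4,5)→(5,-4,6)
reduced (well bottom): (5,-4,6) with a≤c, −a<b≤a
well minimum |f| = |-5| = 5 (negative-definite)

5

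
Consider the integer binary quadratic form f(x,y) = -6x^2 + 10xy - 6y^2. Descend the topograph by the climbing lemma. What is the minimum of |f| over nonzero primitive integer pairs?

translate: b→2 (≡-10 mod 12), so (6,-10,6)→(6,2,2)
flip: (6,2,2)→(2,-2,6)
translate: b→2 (≡-2 mod 4), so (2,-2,6)→(2,2,6)
reduced (well bottom): (2,2,6) with a≤c, −a<b≤a
well minimum |f| = |-2| = 2 (negative-definite)

2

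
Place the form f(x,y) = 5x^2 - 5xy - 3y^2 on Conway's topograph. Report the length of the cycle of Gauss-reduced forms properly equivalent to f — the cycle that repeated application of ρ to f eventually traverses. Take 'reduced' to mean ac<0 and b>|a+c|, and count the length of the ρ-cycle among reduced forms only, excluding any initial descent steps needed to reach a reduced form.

D = 85, ⌊√D⌋ = 9
descent: ρ → (-3,5,5)  [lands on river]
river: ρ → (5,5,-3)
river: ρ → (-3,7,3)
river: ρ → (3,5,-5)
river: ρ → (-5,5,3)
river: ρ → (3,7,-3)
ρ-cycle length = 6 (tail of 1 descent step not counted)

6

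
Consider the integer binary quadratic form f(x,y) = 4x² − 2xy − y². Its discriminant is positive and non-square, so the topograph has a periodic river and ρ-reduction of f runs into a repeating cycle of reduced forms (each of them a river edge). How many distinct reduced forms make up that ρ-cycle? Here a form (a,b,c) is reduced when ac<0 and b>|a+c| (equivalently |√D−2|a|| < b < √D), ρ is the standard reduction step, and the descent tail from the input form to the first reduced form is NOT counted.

D = 20, ⌊√D⌋ = 4
descent: ρ → (-1,4,1)  [lands on river]
river: ρ → (1,4,-1)
ρ-cycle length = 2 (tail of 1 descent step not counted)

2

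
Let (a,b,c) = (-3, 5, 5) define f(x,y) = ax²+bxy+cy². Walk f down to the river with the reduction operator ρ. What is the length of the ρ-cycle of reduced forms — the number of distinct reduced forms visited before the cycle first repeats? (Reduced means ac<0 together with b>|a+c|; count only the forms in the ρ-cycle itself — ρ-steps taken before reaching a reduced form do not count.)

D = 85, ⌊√D⌋ = 9
river: ρ → (5,5,-3)
river: ρ → (-3,7,3)
river: ρ → (3,5,-5)
river: ρ → (-5,5,3)
river: ρ → (3,7,-3)
river: ρ → (-3,5,5)
ρ-cycle length = 6 (tail of 0 descent steps not counted)

6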